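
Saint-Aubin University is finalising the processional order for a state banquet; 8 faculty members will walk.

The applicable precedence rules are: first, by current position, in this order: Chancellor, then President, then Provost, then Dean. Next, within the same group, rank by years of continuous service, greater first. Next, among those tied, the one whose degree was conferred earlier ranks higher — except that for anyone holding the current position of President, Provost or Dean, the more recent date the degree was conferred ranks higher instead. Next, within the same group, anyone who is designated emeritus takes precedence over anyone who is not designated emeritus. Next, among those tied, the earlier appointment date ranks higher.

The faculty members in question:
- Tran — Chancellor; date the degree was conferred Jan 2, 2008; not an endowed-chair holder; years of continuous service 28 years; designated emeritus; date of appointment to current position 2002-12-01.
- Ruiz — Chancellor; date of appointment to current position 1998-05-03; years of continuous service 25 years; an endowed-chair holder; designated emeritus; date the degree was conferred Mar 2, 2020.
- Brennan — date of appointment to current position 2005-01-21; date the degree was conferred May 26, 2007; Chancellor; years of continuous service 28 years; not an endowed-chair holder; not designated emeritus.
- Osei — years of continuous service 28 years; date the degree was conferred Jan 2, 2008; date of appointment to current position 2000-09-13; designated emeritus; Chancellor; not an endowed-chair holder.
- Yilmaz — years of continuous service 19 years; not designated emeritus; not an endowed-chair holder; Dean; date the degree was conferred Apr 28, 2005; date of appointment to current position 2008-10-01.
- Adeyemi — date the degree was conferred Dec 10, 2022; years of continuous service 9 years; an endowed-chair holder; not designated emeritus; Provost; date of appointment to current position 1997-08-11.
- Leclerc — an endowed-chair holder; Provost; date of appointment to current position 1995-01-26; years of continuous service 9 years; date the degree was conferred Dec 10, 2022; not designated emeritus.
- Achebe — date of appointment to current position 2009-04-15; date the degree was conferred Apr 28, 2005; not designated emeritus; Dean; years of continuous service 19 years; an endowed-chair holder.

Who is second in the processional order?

Osei

By current position: Brennan, Osei, Tran and Ruiz (Chancellor); then Leclerc and Adeyemi (Provost); then Yilmaz and Achebe (Dean).
Among Brennan, Osei, Tran and Ruiz, by years of continuous service (higher first): Brennan, Osei and Tran (28 years) before Ruiz (25 years).
Among Brennan, Osei and Tran, by date the degree was conferred (earlier first): Brennan (May 26, 2007) before Osei and Tran (Jan 2, 2008).
Osei and Tran are each designated emeritus, so the next rule applies.
Among Osei and Tran, by date of appointment to current position (earlier first): Osei (2000-09-13) before Tran (2002-12-01).
Leclerc and Adeyemi both have years of continuous service 9 years, so the next rule applies.
Leclerc and Adeyemi both have date the degree was conferred Dec 10, 2022, so the next rule applies.
Leclerc and Adeyemi are each not designated emeritus, so the next rule applies.
Among Leclerc and Adeyemi, by date of appointment to current position (earlier first): Leclerc (1995-01-26) before Adeyemi (1997-08-11).
Yilmaz and Achebe both have years of continuous service 19 years, so the next rule applies.
Yilmaz and Achebe both have date the degree was conferred Apr 28, 2005, so the next rule applies.
Yilmaz and Achebe are each not designated emeritus, so the next rule applies.
Among Yilmaz and Achebe, by date of appointment to current position (earlier first): Yilmaz (2008-10-01) before Achebe (2009-04-15).
Order: Brennan, Osei, Tran, Ruiz, Leclerc, Adeyemi, Yilmaz, Achebe.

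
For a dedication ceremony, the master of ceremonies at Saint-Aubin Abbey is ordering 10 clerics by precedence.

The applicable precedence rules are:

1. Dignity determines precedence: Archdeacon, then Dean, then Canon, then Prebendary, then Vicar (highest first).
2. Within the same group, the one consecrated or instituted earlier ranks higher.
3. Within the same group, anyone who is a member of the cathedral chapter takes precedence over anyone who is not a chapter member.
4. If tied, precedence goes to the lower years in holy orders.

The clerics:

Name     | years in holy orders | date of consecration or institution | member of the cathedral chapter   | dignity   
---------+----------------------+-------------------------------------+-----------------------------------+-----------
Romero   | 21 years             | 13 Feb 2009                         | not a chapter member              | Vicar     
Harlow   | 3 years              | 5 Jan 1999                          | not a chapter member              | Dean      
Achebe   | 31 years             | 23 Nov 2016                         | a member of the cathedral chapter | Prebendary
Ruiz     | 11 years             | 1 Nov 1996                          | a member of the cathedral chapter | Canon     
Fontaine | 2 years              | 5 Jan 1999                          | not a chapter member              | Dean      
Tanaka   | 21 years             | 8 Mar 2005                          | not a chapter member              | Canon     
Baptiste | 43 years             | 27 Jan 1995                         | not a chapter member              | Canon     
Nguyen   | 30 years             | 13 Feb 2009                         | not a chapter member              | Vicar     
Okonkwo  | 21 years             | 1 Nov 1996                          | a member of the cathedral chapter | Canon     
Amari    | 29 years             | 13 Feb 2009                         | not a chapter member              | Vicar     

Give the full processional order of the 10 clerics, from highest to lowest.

By dignity: Fontaine and Harlow (Dean); then Baptiste, Ruiz, Okonkwo and Tanaka (Canon); then Achebe (Prebendary); then Romero, Amari and Nguyen (Vicar).
Fontaine and Harlow both have date of consecration or institution 5 Jan 1999, so the next rule applies.
Fontaine and Harlow are each not a chapter member, so the next rule applies.
Among Fontaine and Harlow, by years in holy orders (lower first): Fontaine (2 years) before Harlow (3 years).
Among Baptiste, Ruiz, Okonkwo and Tanaka, by date of consecration or institution (earlier first): Baptiste (27 Jan 1995) before Ruiz and Okonkwo (1 Nov 1996) before Tanaka (8 Mar 2005).
Ruiz and Okonkwo are each a member of the cathedral chapter, so the next rule applies.
Among Ruiz and Okonkwo, by years in holy orders (lower first): Ruiz (11 years) before Okonkwo (21 years).
Romero, Amari and Nguyen all have date of consecration or institution 13 Feb 2009, so the next rule applies.
Romero, Amari and Nguyen are each not a chapter member, so the next rule applies.
Among Romero, Amari and Nguyen, by years in holy orders (lower first): Romero (21 years) before Amari (29 years) before Nguyen (30 years).
Full order: Fontaine, Harlow, Baptiste, Ruiz, Okonkwo, Tanaka, Achebe, Romero, Amari, Nguyen.

Fontaine, Harlow, Baptiste, Ruiz, Okonkwo, Tanaka, Achebe, Romero, Amari, Nguyen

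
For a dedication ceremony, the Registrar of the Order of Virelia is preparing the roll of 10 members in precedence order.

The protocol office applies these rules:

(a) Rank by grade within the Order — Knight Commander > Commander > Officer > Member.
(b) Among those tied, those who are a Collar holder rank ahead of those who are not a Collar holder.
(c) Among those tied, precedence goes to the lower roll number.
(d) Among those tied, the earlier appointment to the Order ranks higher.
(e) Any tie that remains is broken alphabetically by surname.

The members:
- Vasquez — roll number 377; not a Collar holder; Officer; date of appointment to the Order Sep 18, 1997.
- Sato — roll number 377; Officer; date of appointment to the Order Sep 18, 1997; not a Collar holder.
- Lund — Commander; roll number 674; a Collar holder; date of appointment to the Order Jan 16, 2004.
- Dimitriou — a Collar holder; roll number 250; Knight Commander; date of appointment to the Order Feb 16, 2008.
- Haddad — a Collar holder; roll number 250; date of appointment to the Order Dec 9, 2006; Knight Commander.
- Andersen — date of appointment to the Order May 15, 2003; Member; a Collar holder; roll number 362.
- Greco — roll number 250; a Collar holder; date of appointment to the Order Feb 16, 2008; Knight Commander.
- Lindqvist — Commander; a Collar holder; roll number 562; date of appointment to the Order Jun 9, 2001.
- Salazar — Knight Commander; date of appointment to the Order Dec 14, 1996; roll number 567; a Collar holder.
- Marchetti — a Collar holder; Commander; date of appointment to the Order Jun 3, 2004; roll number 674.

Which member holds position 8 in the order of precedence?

By grade within the Order: Haddad, Dimitriou, Greco and Salazar (Knight Commander); then Lindqvist, Lund and Marchetti (Commander); then Sato and Vasquez (Officer); then Andersen (Member).
Haddad, Dimitriou, Greco and Salazar are each a Collar holder, so the next rule applies.
Among Haddad, Dimitriou, Greco and Salazar, by roll number (lower first): Haddad, Dimitriou and Greco (250) before Salazar (567).
Among Haddad, Dimitriou and Greco, by date of appointment to the Order (earlier first): Haddad (Dec 9, 2006) before Dimitriou and Greco (Feb 16, 2008).
Among Dimitriou and Greco, alphabetically by surname: Dimitriou before Greco.
Lindqvist, Lund and Marchetti are each a Collar holder, so the next rule applies.
Among Lindqvist, Lund and Marchetti, by roll number (lower first): Lindqvist (562) before Lund and Marchetti (674).
Among Lund and Marchetti, by date of appointment to the Order (earlier first): Lund (Jan 16, 2004) before Marchetti (Jun 3, 2004).
Sato and Vasquez are each not a Collar holder, so the next rule applies.
Sato and Vasquez both have roll number 377, so the next rule applies.
Sato and Vasquez both have date of appointment to the Order Sep 18, 1997, so the next rule applies.
Among Sato and Vasquez, alphabetically by surname: Sato before Vasquez.
Order: Haddad, Dimitriou, Greco, Salazar, Lindqvist, Lund, Marchetti, Sato, Vasquez, Andersen.

Sato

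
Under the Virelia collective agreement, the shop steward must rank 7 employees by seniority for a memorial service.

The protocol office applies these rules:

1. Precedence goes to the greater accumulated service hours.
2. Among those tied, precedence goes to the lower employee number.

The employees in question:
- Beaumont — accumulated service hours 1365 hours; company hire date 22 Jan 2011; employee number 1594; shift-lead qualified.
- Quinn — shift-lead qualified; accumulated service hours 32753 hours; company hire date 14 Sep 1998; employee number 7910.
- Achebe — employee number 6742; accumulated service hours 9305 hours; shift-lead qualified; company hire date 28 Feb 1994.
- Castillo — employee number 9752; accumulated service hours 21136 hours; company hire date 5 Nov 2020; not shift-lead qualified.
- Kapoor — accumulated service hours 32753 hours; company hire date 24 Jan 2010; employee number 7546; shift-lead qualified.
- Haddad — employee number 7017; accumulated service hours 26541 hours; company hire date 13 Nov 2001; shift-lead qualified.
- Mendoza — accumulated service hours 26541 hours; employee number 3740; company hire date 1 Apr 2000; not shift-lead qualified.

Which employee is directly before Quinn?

By accumulated service hours (higher first): Kapoor and Quinn (both 32753 hours); then Mendoza and Haddad (both 26541 hours); then Castillo (21136 hours); then Achebe (9305 hours); then Beaumont (1365 hours).
Among Kapoor and Quinn, by employee number (lower first): Kapoor (7546) before Quinn (7910).
Among Mendoza and Haddad, by employee number (lower first): Mendoza (3740) before Haddad (7017).
Order: Kapoor, Quinn, Mendoza, Haddad, Castillo, Achebe, Beaumont.

Kapoor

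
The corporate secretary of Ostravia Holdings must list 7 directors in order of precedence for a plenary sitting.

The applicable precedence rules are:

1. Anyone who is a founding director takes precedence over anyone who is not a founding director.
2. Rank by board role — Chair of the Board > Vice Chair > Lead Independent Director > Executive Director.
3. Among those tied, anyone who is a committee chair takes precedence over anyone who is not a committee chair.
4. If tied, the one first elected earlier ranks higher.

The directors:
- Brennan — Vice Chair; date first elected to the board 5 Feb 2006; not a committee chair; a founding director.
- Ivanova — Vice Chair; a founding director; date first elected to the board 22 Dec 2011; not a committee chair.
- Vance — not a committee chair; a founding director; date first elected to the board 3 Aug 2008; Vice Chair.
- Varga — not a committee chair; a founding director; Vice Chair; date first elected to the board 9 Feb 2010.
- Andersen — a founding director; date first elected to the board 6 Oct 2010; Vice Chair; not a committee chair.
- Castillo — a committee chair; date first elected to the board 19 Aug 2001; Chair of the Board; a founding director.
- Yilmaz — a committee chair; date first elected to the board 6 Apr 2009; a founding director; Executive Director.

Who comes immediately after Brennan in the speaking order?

By the first rule: Castillo, Brennan, Vance, Varga, Andersen, Ivanova and Yilmaz (each a founding director).
Among Castillo, Brennan, Vance, Varga, Andersen, Ivanova and Yilmaz, by board role: Castillo (Chair of the Board) before Brennan, Vance, Varga, Andersen and Ivanova (Vice Chair) before Yilmaz (Executive Director).
Brennan, Vance, Varga, Andersen and Ivanova are each not a committee chair, so the next rule applies.
Among Brennan, Vance, Varga, Andersen and Ivanova, by date first elected to the board (earlier first): Brennan (5 Feb 2006) before Vance (3 Aug 2008) before Varga (9 Feb 2010) before Andersen (6 Oct 2010) before Ivanova (22 Dec 2011).
Order: Castillo, Brennan, Vance, Varga, Andersen, Ivanova, Yilmaz.

Vance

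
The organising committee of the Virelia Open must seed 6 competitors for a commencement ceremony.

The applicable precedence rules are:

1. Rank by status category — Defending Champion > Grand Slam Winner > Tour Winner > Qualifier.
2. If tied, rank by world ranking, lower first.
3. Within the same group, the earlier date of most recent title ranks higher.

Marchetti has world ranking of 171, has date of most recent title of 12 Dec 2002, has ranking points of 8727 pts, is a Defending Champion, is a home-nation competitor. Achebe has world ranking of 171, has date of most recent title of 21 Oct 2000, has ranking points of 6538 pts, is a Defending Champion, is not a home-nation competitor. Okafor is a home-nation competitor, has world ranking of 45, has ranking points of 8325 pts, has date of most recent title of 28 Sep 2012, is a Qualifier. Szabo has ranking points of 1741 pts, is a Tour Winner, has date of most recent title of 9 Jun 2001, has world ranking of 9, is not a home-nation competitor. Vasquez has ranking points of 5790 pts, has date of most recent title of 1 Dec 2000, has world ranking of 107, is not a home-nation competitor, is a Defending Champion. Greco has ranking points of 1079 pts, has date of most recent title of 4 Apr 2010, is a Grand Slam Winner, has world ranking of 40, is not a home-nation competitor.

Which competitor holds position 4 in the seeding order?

By status category: Vasquez, Achebe and Marchetti (Defending Champion); then Greco (Grand Slam Winner); then Szabo (Tour Winner); then Okafor (Qualifier).
Among Vasquez, Achebe and Marchetti, by world ranking (lower first): Vasquez (107) before Achebe and Marchetti (171).
Among Achebe and Marchetti, by date of most recent title (earlier first): Achebe (21 Oct 2000) before Marchetti (12 Dec 2002).
Order: Vasquez, Achebe, Marchetti, Greco, Szabo, Okafor.

Greco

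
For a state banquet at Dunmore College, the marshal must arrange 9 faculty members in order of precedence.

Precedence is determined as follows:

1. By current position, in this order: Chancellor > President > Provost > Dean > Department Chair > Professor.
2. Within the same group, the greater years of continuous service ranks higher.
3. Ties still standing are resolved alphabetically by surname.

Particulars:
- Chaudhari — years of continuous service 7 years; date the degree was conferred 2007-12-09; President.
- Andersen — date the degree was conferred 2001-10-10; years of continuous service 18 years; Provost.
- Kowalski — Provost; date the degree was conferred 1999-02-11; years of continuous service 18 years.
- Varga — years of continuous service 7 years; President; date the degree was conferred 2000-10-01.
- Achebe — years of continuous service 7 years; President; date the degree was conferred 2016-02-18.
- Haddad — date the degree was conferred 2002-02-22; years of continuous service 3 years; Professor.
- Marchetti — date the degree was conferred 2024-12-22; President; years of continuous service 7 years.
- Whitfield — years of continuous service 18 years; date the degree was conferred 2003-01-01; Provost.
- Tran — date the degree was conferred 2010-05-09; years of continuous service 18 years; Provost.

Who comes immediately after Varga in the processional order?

Andersen

By current position: Achebe, Chaudhari, Marchetti and Varga (President); then Andersen, Kowalski, Tran and Whitfield (Provost); then Haddad (Professor).
Achebe, Chaudhari, Marchetti and Varga all have years of continuous service 7 years, so the next rule applies.
Among Achebe, Chaudhari, Marchetti and Varga, alphabetically by surname: Achebe before Chaudhari before Marchetti before Varga.
Andersen, Kowalski, Tran and Whitfield all have years of continuous service 18 years, so the next rule applies.
Among Andersen, Kowalski, Tran and Whitfield, alphabetically by surname: Andersen before Kowalski before Tran before Whitfield.
Order: Achebe, Chaudhari, Marchetti, Varga, Andersen, Kowalski, Tran, Whitfield, Haddad.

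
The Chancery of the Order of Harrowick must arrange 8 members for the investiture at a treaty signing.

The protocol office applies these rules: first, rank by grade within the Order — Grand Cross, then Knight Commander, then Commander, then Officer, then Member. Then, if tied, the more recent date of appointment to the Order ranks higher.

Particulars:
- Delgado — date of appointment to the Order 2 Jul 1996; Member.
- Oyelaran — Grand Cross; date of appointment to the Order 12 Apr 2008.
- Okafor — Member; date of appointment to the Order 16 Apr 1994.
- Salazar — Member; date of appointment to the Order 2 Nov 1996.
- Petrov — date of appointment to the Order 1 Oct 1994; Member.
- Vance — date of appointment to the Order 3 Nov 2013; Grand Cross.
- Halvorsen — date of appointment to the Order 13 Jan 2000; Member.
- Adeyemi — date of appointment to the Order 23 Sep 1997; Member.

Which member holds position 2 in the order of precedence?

By grade within the Order: Vance and Oyelaran (Grand Cross); then Halvorsen, Adeyemi, Salazar, Delgado, Petrov and Okafor (Member).
Among Vance and Oyelaran, by date of appointment to the Order (later first): Vance (3 Nov 2013) before Oyelaran (12 Apr 2008).
Among Halvorsen, Adeyemi, Salazar, Delgado, Petrov and Okafor, by date of appointment to the Order (later first): Halvorsen (13 Jan 2000) before Adeyemi (23 Sep 1997) before Salazar (2 Nov 1996) before Delgado (2 Jul 1996) before Petrov (1 Oct 1994) before Okafor (16 Apr 1994).
Order: Vance, Oyelaran, Halvorsen, Adeyemi, Salazar, Delgado, Petrov, Okafor.

Oyelaran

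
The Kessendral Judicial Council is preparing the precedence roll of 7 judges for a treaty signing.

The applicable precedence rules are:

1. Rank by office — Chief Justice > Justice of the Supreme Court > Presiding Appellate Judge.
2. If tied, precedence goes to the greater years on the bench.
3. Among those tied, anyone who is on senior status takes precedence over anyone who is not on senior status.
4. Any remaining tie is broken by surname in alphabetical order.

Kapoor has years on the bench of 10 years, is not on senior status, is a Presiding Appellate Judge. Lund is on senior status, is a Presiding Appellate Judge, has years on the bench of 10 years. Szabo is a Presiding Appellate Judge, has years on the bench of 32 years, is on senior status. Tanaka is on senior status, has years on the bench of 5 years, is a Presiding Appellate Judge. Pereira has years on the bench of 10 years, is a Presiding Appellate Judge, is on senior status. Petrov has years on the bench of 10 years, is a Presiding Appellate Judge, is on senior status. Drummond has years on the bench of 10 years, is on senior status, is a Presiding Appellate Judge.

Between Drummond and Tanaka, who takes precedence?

Drummond

By office: Szabo, Drummond, Lund, Pereira, Petrov, Kapoor and Tanaka (Presiding Appellate Judge).
Among Szabo, Drummond, Lund, Pereira, Petrov, Kapoor and Tanaka, by years on the bench (higher first): Szabo (32 years) before Drummond, Lund, Pereira, Petrov and Kapoor (10 years) before Tanaka (5 years).
Among Drummond, Lund, Pereira, Petrov and Kapoor, on senior status before not on senior status: Drummond, Lund, Pereira and Petrov (on senior status) before Kapoor (not on senior status).
Among Drummond, Lund, Pereira and Petrov, alphabetically by surname: Drummond before Lund before Pereira before Petrov.
So Drummond takes precedence.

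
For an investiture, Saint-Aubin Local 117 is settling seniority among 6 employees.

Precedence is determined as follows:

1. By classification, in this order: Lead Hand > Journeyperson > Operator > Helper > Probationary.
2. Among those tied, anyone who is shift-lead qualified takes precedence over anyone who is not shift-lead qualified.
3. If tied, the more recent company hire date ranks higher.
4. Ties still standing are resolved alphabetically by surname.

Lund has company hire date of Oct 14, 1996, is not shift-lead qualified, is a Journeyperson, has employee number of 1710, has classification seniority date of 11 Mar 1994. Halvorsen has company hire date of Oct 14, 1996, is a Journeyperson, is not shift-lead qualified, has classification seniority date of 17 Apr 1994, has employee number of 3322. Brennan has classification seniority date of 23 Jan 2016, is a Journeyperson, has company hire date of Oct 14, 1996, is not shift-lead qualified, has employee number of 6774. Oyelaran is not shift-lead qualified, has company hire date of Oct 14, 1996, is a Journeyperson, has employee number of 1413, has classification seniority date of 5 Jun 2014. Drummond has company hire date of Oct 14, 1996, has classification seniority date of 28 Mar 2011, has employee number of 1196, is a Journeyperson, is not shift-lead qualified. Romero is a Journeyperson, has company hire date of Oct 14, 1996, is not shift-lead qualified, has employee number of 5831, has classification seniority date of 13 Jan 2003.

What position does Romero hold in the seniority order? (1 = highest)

By classification: Brennan, Drummond, Halvorsen, Lund, Oyelaran and Romero (Journeyperson).
Brennan, Drummond, Halvorsen, Lund, Oyelaran and Romero are each not shift-lead qualified, so the next rule applies.
Brennan, Drummond, Halvorsen, Lund, Oyelaran and Romero all have company hire date Oct 14, 1996, so the next rule applies.
Among Brennan, Drummond, Halvorsen, Lund, Oyelaran and Romero, alphabetically by surname: Brennan before Drummond before Halvorsen before Lund before Oyelaran before Romero.
Order: Brennan, Drummond, Halvorsen, Lund, Oyelaran, Romero. So position 6.

6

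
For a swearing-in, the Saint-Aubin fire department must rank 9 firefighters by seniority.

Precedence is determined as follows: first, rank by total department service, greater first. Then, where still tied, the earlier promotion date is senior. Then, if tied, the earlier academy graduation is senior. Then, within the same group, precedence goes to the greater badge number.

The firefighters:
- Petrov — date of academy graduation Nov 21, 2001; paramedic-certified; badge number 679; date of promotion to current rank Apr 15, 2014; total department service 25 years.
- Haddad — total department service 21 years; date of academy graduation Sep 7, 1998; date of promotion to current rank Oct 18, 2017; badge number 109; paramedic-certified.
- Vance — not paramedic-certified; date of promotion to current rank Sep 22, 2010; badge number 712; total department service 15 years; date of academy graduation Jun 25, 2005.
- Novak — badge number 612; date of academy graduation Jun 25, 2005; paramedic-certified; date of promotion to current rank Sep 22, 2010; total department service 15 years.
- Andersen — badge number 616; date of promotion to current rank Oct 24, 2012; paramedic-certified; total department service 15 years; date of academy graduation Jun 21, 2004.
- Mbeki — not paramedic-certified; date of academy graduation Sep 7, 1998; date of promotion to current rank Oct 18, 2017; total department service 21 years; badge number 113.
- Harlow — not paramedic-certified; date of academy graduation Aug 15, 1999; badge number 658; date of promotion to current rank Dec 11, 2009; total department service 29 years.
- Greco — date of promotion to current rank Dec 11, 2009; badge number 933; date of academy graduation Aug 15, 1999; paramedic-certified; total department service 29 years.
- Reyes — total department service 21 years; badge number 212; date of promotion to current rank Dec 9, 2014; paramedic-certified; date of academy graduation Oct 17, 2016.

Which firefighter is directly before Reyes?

Petrov

By total department service (higher first): Greco and Harlow (both 29 years); then Petrov (25 years); then Reyes, Mbeki and Haddad (each 21 years); then Vance, Novak and Andersen (each 15 years).
Greco and Harlow both have date of promotion to current rank Dec 11, 2009, so the next rule applies.
Greco and Harlow both have date of academy graduation Aug 15, 1999, so the next rule applies.
Among Greco and Harlow, by badge number (higher first): Greco (933) before Harlow (658).
Among Reyes, Mbeki and Haddad, by date of promotion to current rank (earlier first): Reyes (Dec 9, 2014) before Mbeki and Haddad (Oct 18, 2017).
Mbeki and Haddad both have date of academy graduation Sep 7, 1998, so the next rule applies.
Among Mbeki and Haddad, by badge number (higher first): Mbeki (113) before Haddad (109).
Among Vance, Novak and Andersen, by date of promotion to current rank (earlier first): Vance and Novak (Sep 22, 2010) before Andersen (Oct 24, 2012).
Vance and Novak both have date of academy graduation Jun 25, 2005, so the next rule applies.
Among Vance and Novak, by badge number (higher first): Vance (712) before Novak (612).
Order: Greco, Harlow, Petrov, Reyes, Mbeki, Haddad, Vance, Novak, Andersen.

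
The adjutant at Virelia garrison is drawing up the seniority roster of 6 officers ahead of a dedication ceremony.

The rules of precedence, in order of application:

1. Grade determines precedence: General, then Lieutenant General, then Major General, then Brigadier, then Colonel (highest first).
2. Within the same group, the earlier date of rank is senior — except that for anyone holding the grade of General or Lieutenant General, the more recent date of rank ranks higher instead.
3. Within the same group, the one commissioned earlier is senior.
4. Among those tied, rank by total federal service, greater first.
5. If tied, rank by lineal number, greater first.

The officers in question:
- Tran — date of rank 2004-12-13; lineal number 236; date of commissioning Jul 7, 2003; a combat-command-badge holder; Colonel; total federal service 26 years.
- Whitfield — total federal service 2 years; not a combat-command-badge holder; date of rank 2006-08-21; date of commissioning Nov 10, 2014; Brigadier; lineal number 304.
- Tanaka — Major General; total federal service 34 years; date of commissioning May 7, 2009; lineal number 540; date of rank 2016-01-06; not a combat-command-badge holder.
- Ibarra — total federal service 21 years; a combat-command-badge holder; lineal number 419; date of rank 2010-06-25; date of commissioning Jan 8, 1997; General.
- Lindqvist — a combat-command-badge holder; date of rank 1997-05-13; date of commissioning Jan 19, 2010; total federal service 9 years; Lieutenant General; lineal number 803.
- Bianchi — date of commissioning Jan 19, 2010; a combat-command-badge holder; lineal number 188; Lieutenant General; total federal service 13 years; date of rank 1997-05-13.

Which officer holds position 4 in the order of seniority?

By grade: Ibarra (General); then Bianchi and Lindqvist (Lieutenant General); then Tanaka (Major General); then Whitfield (Brigadier); then Tran (Colonel).
Bianchi and Lindqvist both have date of rank 1997-05-13, so the next rule applies.
Bianchi and Lindqvist both have date of commissioning Jan 19, 2010, so the next rule applies.
Among Bianchi and Lindqvist, by total federal service (higher first): Bianchi (13 years) before Lindqvist (9 years).
Order: Ibarra, Bianchi, Lindqvist, Tanaka, Whitfield, Tran.

Tanaka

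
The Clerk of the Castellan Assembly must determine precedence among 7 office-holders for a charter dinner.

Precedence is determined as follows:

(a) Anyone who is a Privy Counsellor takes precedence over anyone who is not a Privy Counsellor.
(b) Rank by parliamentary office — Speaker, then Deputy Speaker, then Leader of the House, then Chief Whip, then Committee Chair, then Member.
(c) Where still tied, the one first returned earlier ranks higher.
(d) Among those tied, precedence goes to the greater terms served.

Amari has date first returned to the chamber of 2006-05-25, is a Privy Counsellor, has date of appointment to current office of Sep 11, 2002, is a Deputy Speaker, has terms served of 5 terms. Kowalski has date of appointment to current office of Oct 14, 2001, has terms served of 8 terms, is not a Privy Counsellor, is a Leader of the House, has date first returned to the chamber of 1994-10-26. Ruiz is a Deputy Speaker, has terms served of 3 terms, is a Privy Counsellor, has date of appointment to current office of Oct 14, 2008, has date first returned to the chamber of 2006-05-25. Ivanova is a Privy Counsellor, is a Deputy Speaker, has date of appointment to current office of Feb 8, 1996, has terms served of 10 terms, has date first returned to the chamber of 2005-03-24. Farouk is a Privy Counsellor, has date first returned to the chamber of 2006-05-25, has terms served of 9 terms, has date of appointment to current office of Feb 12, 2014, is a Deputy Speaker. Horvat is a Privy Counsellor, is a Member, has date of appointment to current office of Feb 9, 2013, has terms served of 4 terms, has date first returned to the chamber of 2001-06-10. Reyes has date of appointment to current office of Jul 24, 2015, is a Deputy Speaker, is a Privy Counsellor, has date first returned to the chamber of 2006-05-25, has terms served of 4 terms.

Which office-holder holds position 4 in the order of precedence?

Reyes

By the first rule: Ivanova, Farouk, Amari, Reyes, Ruiz and Horvat (each a Privy Counsellor); then Kowalski (not a Privy Counsellor).
Among Ivanova, Farouk, Amari, Reyes, Ruiz and Horvat, by parliamentary office: Ivanova, Farouk, Amari, Reyes and Ruiz (Deputy Speaker) before Horvat (Member).
Among Ivanova, Farouk, Amari, Reyes and Ruiz, by date first returned to the chamber (earlier first): Ivanova (2005-03-24) before Farouk, Amari, Reyes and Ruiz (2006-05-25).
Among Farouk, Amari, Reyes and Ruiz, by terms served (higher first): Farouk (9 terms) before Amari (5 terms) before Reyes (4 terms) before Ruiz (3 terms).
Order: Ivanova, Farouk, Amari, Reyes, Ruiz, Horvat, Kowalski.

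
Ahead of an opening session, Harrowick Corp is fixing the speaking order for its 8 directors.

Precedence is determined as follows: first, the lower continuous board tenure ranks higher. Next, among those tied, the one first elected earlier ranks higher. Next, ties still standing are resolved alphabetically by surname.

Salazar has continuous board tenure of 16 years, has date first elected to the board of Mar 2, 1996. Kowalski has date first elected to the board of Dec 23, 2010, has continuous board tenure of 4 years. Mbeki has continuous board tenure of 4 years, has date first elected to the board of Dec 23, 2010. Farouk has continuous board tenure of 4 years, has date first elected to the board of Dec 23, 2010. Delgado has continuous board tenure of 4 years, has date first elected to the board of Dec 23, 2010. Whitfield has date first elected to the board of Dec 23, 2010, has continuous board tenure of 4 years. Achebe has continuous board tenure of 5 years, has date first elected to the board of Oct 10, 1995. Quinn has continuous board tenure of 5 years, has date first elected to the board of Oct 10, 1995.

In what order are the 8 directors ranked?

Delgado, Farouk, Kowalski, Mbeki, Whitfield, Achebe, Quinn, Salazar

By continuous board tenure (lower first): Delgado, Farouk, Kowalski, Mbeki and Whitfield (each 4 years); then Achebe and Quinn (both 5 years); then Salazar (16 years).
Delgado, Farouk, Kowalski, Mbeki and Whitfield all have date first elected to the board Dec 23, 2010, so the next rule applies.
Among Delgado, Farouk, Kowalski, Mbeki and Whitfield, alphabetically by surname: Delgado before Farouk before Kowalski before Mbeki before Whitfield.
Achebe and Quinn both have date first elected to the board Oct 10, 1995, so the next rule applies.
Among Achebe and Quinn, alphabetically by surname: Achebe before Quinn.
Full order: Delgado, Farouk, Kowalski, Mbeki, Whitfield, Achebe, Quinn, Salazar.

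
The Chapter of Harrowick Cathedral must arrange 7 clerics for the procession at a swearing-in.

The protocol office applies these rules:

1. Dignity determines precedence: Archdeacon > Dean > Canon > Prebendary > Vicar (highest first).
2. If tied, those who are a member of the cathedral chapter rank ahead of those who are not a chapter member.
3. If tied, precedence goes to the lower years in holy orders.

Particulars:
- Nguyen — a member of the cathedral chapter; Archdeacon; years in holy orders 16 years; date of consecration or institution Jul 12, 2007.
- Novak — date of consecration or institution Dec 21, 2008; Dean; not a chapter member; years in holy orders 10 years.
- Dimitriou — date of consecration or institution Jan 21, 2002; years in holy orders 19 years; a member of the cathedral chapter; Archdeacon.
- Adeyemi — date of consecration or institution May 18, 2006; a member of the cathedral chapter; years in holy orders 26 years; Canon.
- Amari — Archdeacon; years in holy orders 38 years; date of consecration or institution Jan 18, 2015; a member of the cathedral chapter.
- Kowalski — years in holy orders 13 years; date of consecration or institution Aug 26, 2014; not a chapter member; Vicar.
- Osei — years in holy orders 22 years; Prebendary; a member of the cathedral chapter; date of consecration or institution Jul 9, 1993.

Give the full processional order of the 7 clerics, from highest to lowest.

Nguyen, Dimitriou, Amari, Novak, Adeyemi, Osei, Kowalski

By dignity: Nguyen, Dimitriou and Amari (Archdeacon); then Novak (Dean); then Adeyemi (Canon); then Osei (Prebendary); then Kowalski (Vicar).
Nguyen, Dimitriou and Amari are each a member of the cathedral chapter, so the next rule applies.
Among Nguyen, Dimitriou and Amari, by years in holy orders (lower first): Nguyen (16 years) before Dimitriou (19 years) before Amari (38 years).
Full order: Nguyen, Dimitriou, Amari, Novak, Adeyemi, Osei, Kowalski.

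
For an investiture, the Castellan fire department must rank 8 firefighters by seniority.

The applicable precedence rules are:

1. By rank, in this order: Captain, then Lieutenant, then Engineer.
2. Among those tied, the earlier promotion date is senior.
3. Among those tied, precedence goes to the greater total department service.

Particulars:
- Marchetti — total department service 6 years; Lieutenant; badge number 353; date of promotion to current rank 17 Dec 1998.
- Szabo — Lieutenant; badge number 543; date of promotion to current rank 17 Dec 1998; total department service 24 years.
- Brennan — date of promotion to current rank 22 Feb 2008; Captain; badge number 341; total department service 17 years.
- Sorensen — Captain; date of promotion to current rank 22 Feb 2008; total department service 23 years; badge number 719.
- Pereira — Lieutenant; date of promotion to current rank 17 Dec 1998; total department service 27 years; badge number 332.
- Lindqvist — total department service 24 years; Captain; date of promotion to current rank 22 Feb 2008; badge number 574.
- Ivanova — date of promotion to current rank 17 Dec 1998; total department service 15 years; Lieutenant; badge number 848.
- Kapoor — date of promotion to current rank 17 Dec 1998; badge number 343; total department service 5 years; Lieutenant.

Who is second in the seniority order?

Sorensen

By rank: Lindqvist, Sorensen and Brennan (Captain); then Pereira, Szabo, Ivanova, Marchetti and Kapoor (Lieutenant).
Lindqvist, Sorensen and Brennan all have date of promotion to current rank 22 Feb 2008, so the next rule applies.
Among Lindqvist, Sorensen and Brennan, by total department service (higher first): Lindqvist (24 years) before Sorensen (23 years) before Brennan (17 years).
Pereira, Szabo, Ivanova, Marchetti and Kapoor all have date of promotion to current rank 17 Dec 1998, so the next rule applies.
Among Pereira, Szabo, Ivanova, Marchetti and Kapoor, by total department service (higher first): Pereira (27 years) before Szabo (24 years) before Ivanova (15 years) before Marchetti (6 years) before Kapoor (5 years).
Order: Lindqvist, Sorensen, Brennan, Pereira, Szabo, Ivanova, Marchetti, Kapoor.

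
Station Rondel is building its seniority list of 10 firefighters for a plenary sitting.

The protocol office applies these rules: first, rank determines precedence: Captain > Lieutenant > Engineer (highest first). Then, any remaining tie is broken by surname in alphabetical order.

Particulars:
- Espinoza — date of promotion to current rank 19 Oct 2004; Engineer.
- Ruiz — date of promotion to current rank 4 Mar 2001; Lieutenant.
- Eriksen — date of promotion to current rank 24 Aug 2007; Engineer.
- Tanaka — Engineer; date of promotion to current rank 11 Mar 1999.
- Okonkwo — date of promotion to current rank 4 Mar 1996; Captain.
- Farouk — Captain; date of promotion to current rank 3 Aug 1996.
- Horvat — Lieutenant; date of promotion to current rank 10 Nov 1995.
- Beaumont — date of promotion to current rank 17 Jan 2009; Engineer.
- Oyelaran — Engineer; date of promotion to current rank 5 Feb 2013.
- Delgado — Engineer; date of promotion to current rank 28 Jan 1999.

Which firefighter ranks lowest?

By rank: Farouk and Okonkwo (Captain); then Horvat and Ruiz (Lieutenant); then Beaumont, Delgado, Eriksen, Espinoza, Oyelaran and Tanaka (Engineer).
Among Farouk and Okonkwo, alphabetically by surname: Farouk before Okonkwo.
Among Horvat and Ruiz, alphabetically by surname: Horvat before Ruiz.
Among Beaumont, Delgado, Eriksen, Espinoza, Oyelaran and Tanaka, alphabetically by surname: Beaumont before Delgado before Eriksen before Espinoza before Oyelaran before Tanaka.
Order: Farouk, Okonkwo, Horvat, Ruiz, Beaumont, Delgado, Eriksen, Espinoza, Oyelaran, Tanaka.

Tanaka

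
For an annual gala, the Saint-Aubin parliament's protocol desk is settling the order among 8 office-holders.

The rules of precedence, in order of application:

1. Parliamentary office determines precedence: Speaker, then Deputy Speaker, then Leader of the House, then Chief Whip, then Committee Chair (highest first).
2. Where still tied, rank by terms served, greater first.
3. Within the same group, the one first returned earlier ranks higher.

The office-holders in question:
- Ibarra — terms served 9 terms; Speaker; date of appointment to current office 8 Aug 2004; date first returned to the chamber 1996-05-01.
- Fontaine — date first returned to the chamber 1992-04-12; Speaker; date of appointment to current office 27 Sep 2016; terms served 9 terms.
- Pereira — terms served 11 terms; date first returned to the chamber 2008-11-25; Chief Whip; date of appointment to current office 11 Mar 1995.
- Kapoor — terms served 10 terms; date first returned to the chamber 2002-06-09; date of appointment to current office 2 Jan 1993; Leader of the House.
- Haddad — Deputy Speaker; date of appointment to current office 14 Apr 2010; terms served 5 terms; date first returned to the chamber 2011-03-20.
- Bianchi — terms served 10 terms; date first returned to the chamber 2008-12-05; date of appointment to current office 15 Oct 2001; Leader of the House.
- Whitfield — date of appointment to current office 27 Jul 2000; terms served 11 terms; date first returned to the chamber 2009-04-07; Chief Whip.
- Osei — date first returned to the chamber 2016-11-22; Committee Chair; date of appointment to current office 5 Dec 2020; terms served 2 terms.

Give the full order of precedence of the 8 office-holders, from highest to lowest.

Fontaine, Ibarra, Haddad, Kapoor, Bianchi, Pereira, Whitfield, Osei

By parliamentary office: Fontaine and Ibarra (Speaker); then Haddad (Deputy Speaker); then Kapoor and Bianchi (Leader of the House); then Pereira and Whitfield (Chief Whip); then Osei (Committee Chair).
Fontaine and Ibarra both have terms served 9 terms, so the next rule applies.
Among Fontaine and Ibarra, by date first returned to the chamber (earlier first): Fontaine (1992-04-12) before Ibarra (1996-05-01).
Kapoor and Bianchi both have terms served 10 terms, so the next rule applies.
Among Kapoor and Bianchi, by date first returned to the chamber (earlier first): Kapoor (2002-06-09) before Bianchi (2008-12-05).
Pereira and Whitfield both have terms served 11 terms, so the next rule applies.
Among Pereira and Whitfield, by date first returned to the chamber (earlier first): Pereira (2008-11-25) before Whitfield (2009-04-07).
Full order: Fontaine, Ibarra, Haddad, Kapoor, Bianchi, Pereira, Whitfield, Osei.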